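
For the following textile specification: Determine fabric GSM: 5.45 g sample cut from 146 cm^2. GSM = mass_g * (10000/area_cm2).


Formula: GSM = mass_g / area_m2
Step 1: Convert area: 146 cm^2 = 146 / 10000 = 0.0146 m^2
Step 2: GSM = 5.45 g / 0.0146 m^2 = 373.3 g/m^2

373.3 g/m^2


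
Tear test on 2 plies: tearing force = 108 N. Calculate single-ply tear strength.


Formula: Per-ply strength = Total force / Number of plies
Per-ply = 108 N / 2
Per-ply = 54 N

54 N


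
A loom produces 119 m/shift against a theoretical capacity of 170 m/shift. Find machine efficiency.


Formula: Efficiency% = (Actual output / Theoretical output) * 100
Efficiency% = (119 / 170) * 100
Efficiency% = 0.7 * 100 = 70.0%

70.0%


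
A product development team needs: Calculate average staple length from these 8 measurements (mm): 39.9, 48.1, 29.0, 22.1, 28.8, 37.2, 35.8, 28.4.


Formula: Mean = sum of lengths / count
Sum = 39.9 + 48.1 + 29.0 + 22.1 + 28.8 + 37.2 + 35.8 + 28.4
Sum = 269.3 mm
Mean = 269.3 / 8 = 33.66 mm

33.66 mm


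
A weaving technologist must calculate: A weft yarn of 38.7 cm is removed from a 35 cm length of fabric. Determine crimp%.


Formula: Crimp% = ((L_yarn - L_fabric) / L_fabric) * 100
Step 1: Extension = 38.7 - 35 = 3.7 cm
Step 2: Crimp% = (3.7 / 35) * 100
Step 3: Crimp% = 0.105714 * 100 = 10.5714% ≈ 10.6%

10.6%


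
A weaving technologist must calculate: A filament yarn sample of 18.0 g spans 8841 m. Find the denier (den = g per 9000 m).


Formula: den = (mass_g / length_m) * 9000
Substituting: den = (18.0 / 8841) * 9000
Intermediate: 18.0 / 8841 = 0.00203597 g/m
den = 0.00203597 * 9000 = 18.3 denier

18.3 denier


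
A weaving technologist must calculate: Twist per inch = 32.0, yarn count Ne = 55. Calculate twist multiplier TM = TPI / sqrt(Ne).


Formula: TM = TPI / sqrt(Ne)
Step 1: sqrt(Ne) = sqrt(55) = 7.4162
Step 2: TM = 32.0 / 7.4162 = 4.31

4.31 TM


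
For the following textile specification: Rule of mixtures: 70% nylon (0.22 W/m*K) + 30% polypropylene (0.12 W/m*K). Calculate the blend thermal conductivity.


Formula: Blend property = (fraction_A * property_A) + (fraction_B * property_B)
Step 1: Contribution A = 70/100 * 0.22 W/m*K = 0.154 W/m*K
Step 2: Contribution B = 30/100 * 0.12 W/m*K = 0.036 W/m*K
Step 3: Blend thermal conductivity = 0.154 + 0.036 = 0.19 W/m*K

0.19 W/m*K


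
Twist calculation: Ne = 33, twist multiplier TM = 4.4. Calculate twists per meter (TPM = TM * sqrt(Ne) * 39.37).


Formula: TPM = TM * sqrt(Ne) * 39.37
Step 1: sqrt(Ne) = sqrt(33) = 5.7446
Step 2: TM * sqrt(Ne) = 4.4 * 5.7446 = 25.2762
Step 3: TPM = 25.2762 * 39.37 = 995 twists/m

995 twists/m


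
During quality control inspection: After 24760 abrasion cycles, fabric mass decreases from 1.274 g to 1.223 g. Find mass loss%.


Formula: Mass loss% = ((m_before - m_after) / m_before) * 100
Step 1: Mass loss = 1.274 - 1.223 = 0.051 g
Step 2: Ratio = 0.051 / 1.274 = 0.0400314
Step 3: Mass loss% = 0.0400314 * 100 = 4.00314% ≈ 4.00%

4.00%


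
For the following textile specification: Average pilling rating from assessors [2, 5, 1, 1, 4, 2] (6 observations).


Formula: Mean = sum / count
Sum = 2 + 5 + 1 + 1 + 4 + 2 = 15
Mean = 15 / 6 = 2.5

2.5


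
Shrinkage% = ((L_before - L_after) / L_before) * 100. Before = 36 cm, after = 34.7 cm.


Formula: Shrinkage% = ((L_before - L_after) / L_before) * 100
Step 1: Shrinkage = 36 - 34.7 = 1.3 cm
Step 2: Shrinkage% = (1.3 / 36) * 100
Step 3: Shrinkage% = 0.036111 * 100 = 3.6111% ≈ 3.6%

3.6%


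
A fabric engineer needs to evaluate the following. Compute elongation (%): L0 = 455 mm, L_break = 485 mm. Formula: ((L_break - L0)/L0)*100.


Formula: Elongation (%) = ((L_break - L0) / L0) * 100
Step 1: Extension = 485 - 455 = 30 mm
Step 2: Elongation = (30 / 455) * 100
Step 3: Elongation = 0.065934 * 100 = 6.5934% ≈ 6.6%

6.6%


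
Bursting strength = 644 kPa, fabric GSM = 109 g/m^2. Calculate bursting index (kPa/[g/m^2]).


Formula: Bursting Index = Bursting Strength / Fabric GSM
BI = 644 kPa / 109 g/m^2
BI = 5.908 kPa/(g/m^2)

5.908 kPa/(g/m^2)


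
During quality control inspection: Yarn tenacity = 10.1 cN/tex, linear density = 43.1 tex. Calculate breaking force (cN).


Formula: Breaking force = Tenacity * Linear density
F = 10.1 cN/tex * 43.1 tex
F = 435.31 cN

435.31 cN


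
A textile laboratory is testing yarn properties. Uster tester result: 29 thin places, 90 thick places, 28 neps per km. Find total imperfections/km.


Formula: Total = thin places + thick places + neps
Total = 29 + 90 + 28
Total = 147 imperfections/km

147 imperfections/km


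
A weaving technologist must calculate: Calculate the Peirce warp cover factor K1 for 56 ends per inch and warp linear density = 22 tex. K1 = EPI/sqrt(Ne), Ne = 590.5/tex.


Formula: K1 = EPI / sqrt(Ne), with Ne = 590.5 / tex_warp
Step 1: Ne = 590.5 / 22 = 26.841
Step 2: sqrt(Ne) = sqrt(26.841) = 5.1808
Step 3: K1 = 56 / 5.1808 = 10.8

10.8


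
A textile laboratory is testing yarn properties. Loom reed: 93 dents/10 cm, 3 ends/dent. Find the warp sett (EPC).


Formula: EPC = (dents per 10 cm * ends per dent) / 10
Step 1: Total ends per 10 cm = 93 * 3 = 279
Step 2: EPC = 279 / 10 = 27.9 ends/cm

27.9 ends/cm


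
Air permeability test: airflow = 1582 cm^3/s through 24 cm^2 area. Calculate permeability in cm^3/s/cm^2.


Formula: Air Permeability = Airflow / Test Area
AP = 1582 cm^3/s / 24 cm^2
AP = 65.9 cm^3/s/cm^2

65.9 cm^3/s/cm^2


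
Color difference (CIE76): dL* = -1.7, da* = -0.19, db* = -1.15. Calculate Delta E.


Formula: Delta E = sqrt(dL*^2 + da*^2 + db*^2)
Step 1: dL*^2 = (-1.7)^2 = 2.89
Step 2: da*^2 = (-0.19)^2 = 0.0361
Step 3: db*^2 = (-1.15)^2 = 1.3225
Step 4: Sum = 2.89 + 0.0361 + 1.3225 = 4.2486
Step 5: Delta E = sqrt(4.2486) = 2.06

2.06 Delta E


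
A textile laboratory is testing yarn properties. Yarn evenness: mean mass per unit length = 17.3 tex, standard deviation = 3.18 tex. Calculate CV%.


Formula: CV% = (standard deviation / mean) * 100
Step 1: Ratio = 3.18 / 17.3 = 0.183815
Step 2: CV% = 0.183815 * 100 = 18.3815% ≈ 18.4%

18.4%


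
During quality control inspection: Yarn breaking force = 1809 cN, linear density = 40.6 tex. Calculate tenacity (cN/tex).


Formula: Tenacity = Breaking force / Linear density
Tenacity = 1809 cN / 40.6 tex
Tenacity = 44.56 cN/tex

44.56 cN/tex


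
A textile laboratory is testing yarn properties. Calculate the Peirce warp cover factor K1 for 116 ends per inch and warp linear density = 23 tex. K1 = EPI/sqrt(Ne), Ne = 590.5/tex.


Formula: K1 = EPI / sqrt(Ne), with Ne = 590.5 / tex_warp
Step 1: Ne = 590.5 / 23 = 25.674
Step 2: sqrt(Ne) = sqrt(25.674) = 5.067
Step 3: K1 = 116 / 5.067 = 22.9

22.9


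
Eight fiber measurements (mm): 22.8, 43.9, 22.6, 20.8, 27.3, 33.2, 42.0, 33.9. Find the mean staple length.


Formula: Mean = sum of lengths / count
Sum = 22.8 + 43.9 + 22.6 + 20.8 + 27.3 + 33.2 + 42.0 + 33.9
Sum = 246.5 mm
Mean = 246.5 / 8 = 30.81 mm

30.81 mm


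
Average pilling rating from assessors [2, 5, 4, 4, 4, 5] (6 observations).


Formula: Mean = sum / count
Sum = 2 + 5 + 4 + 4 + 4 + 5 = 24
Mean = 24 / 6 = 4.0

4.0


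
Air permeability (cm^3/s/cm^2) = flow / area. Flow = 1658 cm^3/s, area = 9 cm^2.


Formula: Air Permeability = Airflow / Test Area
AP = 1658 cm^3/s / 9 cm^2
AP = 184.2 cm^3/s/cm^2

184.2 cm^3/s/cm^2


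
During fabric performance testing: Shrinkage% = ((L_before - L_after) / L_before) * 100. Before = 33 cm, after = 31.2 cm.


Formula: Shrinkage% = ((L_before - L_after) / L_before) * 100
Step 1: Shrinkage = 33 - 31.2 = 1.8 cm
Step 2: Shrinkage% = (1.8 / 33) * 100
Step 3: Shrinkage% = 0.054545 * 100 = 5.4545% ≈ 5.5%

5.5%


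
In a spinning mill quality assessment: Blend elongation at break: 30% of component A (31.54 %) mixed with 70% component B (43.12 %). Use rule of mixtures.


Formula: Blend property = (fraction_A * property_A) + (fraction_B * property_B)
Step 1: Contribution A = 30/100 * 31.54 % = 9.462 %
Step 2: Contribution B = 70/100 * 43.12 % = 30.184 %
Step 3: Blend elongation at break = 9.462 + 30.184 = 39.646 %

39.646 %


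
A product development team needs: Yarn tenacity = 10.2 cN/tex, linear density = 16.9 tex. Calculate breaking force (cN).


Formula: Breaking force = Tenacity * Linear density
F = 10.2 cN/tex * 16.9 tex
F = 172.38 cN

172.38 cN


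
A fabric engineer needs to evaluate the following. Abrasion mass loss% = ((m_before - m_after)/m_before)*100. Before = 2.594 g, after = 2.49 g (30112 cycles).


Formula: Mass loss% = ((m_before - m_after) / m_before) * 100
Step 1: Mass loss = 2.594 - 2.49 = 0.104 g
Step 2: Ratio = 0.104 / 2.594 = 0.0400925
Step 3: Mass loss% = 0.0400925 * 100 = 4.00925% ≈ 4.01%

4.01%


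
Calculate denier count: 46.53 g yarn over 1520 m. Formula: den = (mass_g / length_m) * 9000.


Formula: den = (mass_g / length_m) * 9000
Substituting: den = (46.53 / 1520) * 9000
Intermediate: 46.53 / 1520 = 0.03061184 g/m
den = 0.03061184 * 9000 = 275.5 denier

275.5 denier


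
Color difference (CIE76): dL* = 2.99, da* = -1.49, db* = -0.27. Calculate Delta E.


Formula: Delta E = sqrt(dL*^2 + da*^2 + db*^2)
Step 1: dL*^2 = 2.99^2 = 8.9401
Step 2: da*^2 = (-1.49)^2 = 2.2201
Step 3: db*^2 = (-0.27)^2 = 0.0729
Step 4: Sum = 8.9401 + 2.2201 + 0.0729 = 11.2331
Step 5: Delta E = sqrt(11.2331) = 3.35

3.35 Delta E


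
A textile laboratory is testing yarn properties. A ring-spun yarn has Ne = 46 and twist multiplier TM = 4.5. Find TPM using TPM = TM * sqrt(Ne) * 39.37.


Formula: TPM = TM * sqrt(Ne) * 39.37
Step 1: sqrt(Ne) = sqrt(46) = 6.7823
Step 2: TM * sqrt(Ne) = 4.5 * 6.7823 = 30.5204
Step 3: TPM = 30.5204 * 39.37 = 1202 twists/m

1202 twists/m


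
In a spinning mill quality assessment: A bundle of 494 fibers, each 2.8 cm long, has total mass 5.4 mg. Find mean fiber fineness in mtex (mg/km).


Formula: fineness (mtex) = mass (mg) / total length (km) = (mass_mg / total_length_m) * 1000
Step 1: Convert fiber length: 2.8 cm = 0.028 m
Step 2: Total fiber length = 494 * 0.028 = 13.832 m
Step 3: Linear density = 5.4 mg / 13.832 m = 0.3904 mg/m
Step 4: fineness = 0.3904 * 1000 = 390.4 mtex

390.4 mtex


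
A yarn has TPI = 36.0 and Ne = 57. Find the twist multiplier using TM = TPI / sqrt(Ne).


Formula: TM = TPI / sqrt(Ne)
Step 1: sqrt(Ne) = sqrt(57) = 7.5498
Step 2: TM = 36.0 / 7.5498 = 4.77

4.77 TM


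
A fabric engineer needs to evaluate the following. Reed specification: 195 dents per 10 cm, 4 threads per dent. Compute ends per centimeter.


Formula: EPC = (dents per 10 cm * ends per dent) / 10
Step 1: Total ends per 10 cm = 195 * 4 = 780
Step 2: EPC = 780 / 10 = 78.0 ends/cm

78.0 ends/cm


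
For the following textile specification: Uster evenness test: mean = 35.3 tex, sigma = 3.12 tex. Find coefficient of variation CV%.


Formula: CV% = (standard deviation / mean) * 100
Step 1: Ratio = 3.12 / 35.3 = 0.088385
Step 2: CV% = 0.088385 * 100 = 8.8385% ≈ 8.8%

8.8%


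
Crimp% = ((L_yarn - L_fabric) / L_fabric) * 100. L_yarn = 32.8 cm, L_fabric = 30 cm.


Formula: Crimp% = ((L_yarn - L_fabric) / L_fabric) * 100
Step 1: Extension = 32.8 - 30 = 2.8 cm
Step 2: Crimp% = (2.8 / 30) * 100
Step 3: Crimp% = 0.093333 * 100 = 9.3333% ≈ 9.3%

9.3%


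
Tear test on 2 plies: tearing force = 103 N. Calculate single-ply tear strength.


Formula: Per-ply strength = Total force / Number of plies
Per-ply = 103 N / 2
Per-ply = 51.5 N

51.5 N


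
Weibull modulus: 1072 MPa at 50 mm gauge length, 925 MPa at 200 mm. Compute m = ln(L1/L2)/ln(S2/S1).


Formula: m = ln(L1/L2) / ln(S2/S1)
Step 1: ln(L1/L2) = ln(50/200) = -1.38629
Step 2: S2/S1 = 925/1072 = 0.86287
Step 3: ln(S2/S1) = ln(0.86287) = -0.14749
Step 4: m = -1.38629 / -0.14749 = 9.40

9.40 (Weibull m)


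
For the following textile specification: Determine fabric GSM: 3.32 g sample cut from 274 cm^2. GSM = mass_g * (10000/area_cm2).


Formula: GSM = mass_g / area_m2
Step 1: Convert area: 274 cm^2 = 274 / 10000 = 0.0274 m^2
Step 2: GSM = 3.32 g / 0.0274 m^2 = 121.2 g/m^2

121.2 g/m^2


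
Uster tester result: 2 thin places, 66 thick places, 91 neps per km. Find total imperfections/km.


Formula: Total = thin places + thick places + neps
Total = 2 + 66 + 91
Total = 159 imperfections/km

159 imperfections/km


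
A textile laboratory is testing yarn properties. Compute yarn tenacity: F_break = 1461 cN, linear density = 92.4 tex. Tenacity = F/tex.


Formula: Tenacity = Breaking force / Linear density
Tenacity = 1461 cN / 92.4 tex
Tenacity = 15.81 cN/tex

15.81 cN/tex


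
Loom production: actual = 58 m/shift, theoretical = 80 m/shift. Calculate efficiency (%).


Formula: Efficiency% = (Actual output / Theoretical output) * 100
Efficiency% = (58 / 80) * 100
Efficiency% = 0.725 * 100 = 72.5%

72.5%


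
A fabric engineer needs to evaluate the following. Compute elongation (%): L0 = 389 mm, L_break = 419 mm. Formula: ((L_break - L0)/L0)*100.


Formula: Elongation (%) = ((L_break - L0) / L0) * 100
Step 1: Extension = 419 - 389 = 30 mm
Step 2: Elongation = (30 / 389) * 100
Step 3: Elongation = 0.077121 * 100 = 7.7121% ≈ 7.7%

7.7%


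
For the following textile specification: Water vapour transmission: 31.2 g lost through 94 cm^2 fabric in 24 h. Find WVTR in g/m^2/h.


Formula: WVTR = mass_loss / (area * time)
Step 1: Convert area: 94 cm^2 = 0.0094 m^2
Step 2: WVTR = 31.2 g / (0.0094 m^2 * 24 h)
Step 3: WVTR = 31.2 / 0.2256 = 138.3 g/m^2/h

138.3 g/m^2/h


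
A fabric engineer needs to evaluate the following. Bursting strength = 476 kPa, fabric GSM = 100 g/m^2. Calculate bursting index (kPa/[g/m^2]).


Formula: Bursting Index = Bursting Strength / Fabric GSM
BI = 476 kPa / 100 g/m^2
BI = 4.760 kPa/(g/m^2)

4.760 kPa/(g/m^2)


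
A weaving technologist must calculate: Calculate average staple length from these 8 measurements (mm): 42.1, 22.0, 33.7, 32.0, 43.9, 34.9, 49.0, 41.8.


Formula: Mean = sum of lengths / count
Sum = 42.1 + 22.0 + 33.7 + 32.0 + 43.9 + 34.9 + 49.0 + 41.8
Sum = 299.4 mm
Mean = 299.4 / 8 = 37.43 mm

37.43 mm


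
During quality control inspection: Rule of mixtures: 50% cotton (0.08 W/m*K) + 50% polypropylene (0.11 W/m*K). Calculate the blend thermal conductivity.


Formula: Blend property = (fraction_A * property_A) + (fraction_B * property_B)
Step 1: Contribution A = 50/100 * 0.08 W/m*K = 0.04 W/m*K
Step 2: Contribution B = 50/100 * 0.11 W/m*K = 0.055 W/m*K
Step 3: Blend thermal conductivity = 0.04 + 0.055 = 0.095 W/m*K

0.095 W/m*K


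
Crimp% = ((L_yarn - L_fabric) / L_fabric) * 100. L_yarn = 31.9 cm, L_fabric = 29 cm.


Formula: Crimp% = ((L_yarn - L_fabric) / L_fabric) * 100
Step 1: Extension = 31.9 - 29 = 2.9 cm
Step 2: Crimp% = (2.9 / 29) * 100
Step 3: Crimp% = 0.1 * 100 = 10.0%

10.0%


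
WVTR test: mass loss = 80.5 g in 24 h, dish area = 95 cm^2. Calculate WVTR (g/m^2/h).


Formula: WVTR = mass_loss / (area * time)
Step 1: Convert area: 95 cm^2 = 0.0095 m^2
Step 2: WVTR = 80.5 g / (0.0095 m^2 * 24 h)
Step 3: WVTR = 80.5 / 0.228 = 353.1 g/m^2/h

353.1 g/m^2/h


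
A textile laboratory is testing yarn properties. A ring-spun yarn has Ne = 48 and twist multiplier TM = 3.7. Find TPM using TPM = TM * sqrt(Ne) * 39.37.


Formula: TPM = TM * sqrt(Ne) * 39.37
Step 1: sqrt(Ne) = sqrt(48) = 6.9282
Step 2: TM * sqrt(Ne) = 3.7 * 6.9282 = 25.6343
Step 3: TPM = 25.6343 * 39.37 = 1009 twists/m

1009 twists/m


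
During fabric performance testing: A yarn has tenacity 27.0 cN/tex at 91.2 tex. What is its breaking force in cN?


Formula: Breaking force = Tenacity * Linear density
F = 27.0 cN/tex * 91.2 tex
F = 2462.40 cN

2462.40 cN


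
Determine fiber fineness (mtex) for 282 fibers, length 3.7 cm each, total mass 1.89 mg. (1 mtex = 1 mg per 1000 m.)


Formula: fineness (mtex) = mass (mg) / total length (km) = (mass_mg / total_length_m) * 1000
Step 1: Convert fiber length: 3.7 cm = 0.037 m
Step 2: Total fiber length = 282 * 0.037 = 10.434 m
Step 3: Linear density = 1.89 mg / 10.434 m = 0.1811 mg/m
Step 4: fineness = 0.1811 * 1000 = 181.1 mtex

181.1 mtex


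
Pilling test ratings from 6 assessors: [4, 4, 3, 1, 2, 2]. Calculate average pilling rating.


Formula: Mean = sum / count
Sum = 4 + 4 + 3 + 1 + 2 + 2 = 16
Mean = 16 / 6 = 2.7

2.7


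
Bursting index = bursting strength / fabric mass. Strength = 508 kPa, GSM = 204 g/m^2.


Formula: Bursting Index = Bursting Strength / Fabric GSM
BI = 508 kPa / 204 g/m^2
BI = 2.490 kPa/(g/m^2)

2.490 kPa/(g/m^2)


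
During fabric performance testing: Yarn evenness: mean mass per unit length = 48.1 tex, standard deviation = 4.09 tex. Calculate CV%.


Formula: CV% = (standard deviation / mean) * 100
Step 1: Ratio = 4.09 / 48.1 = 0.085031
Step 2: CV% = 0.085031 * 100 = 8.5031% ≈ 8.5%

8.5%


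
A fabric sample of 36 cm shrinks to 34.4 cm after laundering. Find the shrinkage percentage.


Formula: Shrinkage% = ((L_before - L_after) / L_before) * 100
Step 1: Shrinkage = 36 - 34.4 = 1.6 cm
Step 2: Shrinkage% = (1.6 / 36) * 100
Step 3: Shrinkage% = 0.044444 * 100 = 4.4444% ≈ 4.4%

4.4%


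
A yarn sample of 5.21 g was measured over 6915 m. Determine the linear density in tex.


Formula: Tex = (mass_g / length_m) * 1000
Substituting: Tex = (5.21 / 6915) * 1000
Intermediate: 5.21 / 6915 = 0.00075343 g/m
Tex = 0.00075343 * 1000 = 0.75 tex

0.75 tex


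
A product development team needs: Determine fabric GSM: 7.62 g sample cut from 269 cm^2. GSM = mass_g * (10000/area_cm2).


Formula: GSM = mass_g / area_m2
Step 1: Convert area: 269 cm^2 = 269 / 10000 = 0.0269 m^2
Step 2: GSM = 7.62 g / 0.0269 m^2 = 283.3 g/m^2

283.3 g/m^2


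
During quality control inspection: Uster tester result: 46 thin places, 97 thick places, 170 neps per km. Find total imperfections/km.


Formula: Total = thin places + thick places + neps
Total = 46 + 97 + 170
Total = 313 imperfections/km

313 imperfections/km


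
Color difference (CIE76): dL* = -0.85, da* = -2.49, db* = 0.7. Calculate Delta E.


Formula: Delta E = sqrt(dL*^2 + da*^2 + db*^2)
Step 1: dL*^2 = (-0.85)^2 = 0.7225
Step 2: da*^2 = (-2.49)^2 = 6.2001
Step 3: db*^2 = 0.7^2 = 0.49
Step 4: Sum = 0.7225 + 6.2001 + 0.49 = 7.4126
Step 5: Delta E = sqrt(7.4126) = 2.72

2.72 Delta E


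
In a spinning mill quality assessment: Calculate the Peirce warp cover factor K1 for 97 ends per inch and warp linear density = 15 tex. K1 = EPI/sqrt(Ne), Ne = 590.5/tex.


Formula: K1 = EPI / sqrt(Ne), with Ne = 590.5 / tex_warp
Step 1: Ne = 590.5 / 15 = 39.367
Step 2: sqrt(Ne) = sqrt(39.367) = 6.2743
Step 3: K1 = 97 / 6.2743 = 15.5

15.5


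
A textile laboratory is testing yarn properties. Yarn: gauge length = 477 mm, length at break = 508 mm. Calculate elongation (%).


Formula: Elongation (%) = ((L_break - L0) / L0) * 100
Step 1: Extension = 508 - 477 = 31 mm
Step 2: Elongation = (31 / 477) * 100
Step 3: Elongation = 0.06499 * 100 = 6.499% ≈ 6.5%

6.5%


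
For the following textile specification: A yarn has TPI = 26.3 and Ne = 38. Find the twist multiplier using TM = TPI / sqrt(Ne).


Formula: TM = TPI / sqrt(Ne)
Step 1: sqrt(Ne) = sqrt(38) = 6.1644
Step 2: TM = 26.3 / 6.1644 = 4.27

4.27 TM


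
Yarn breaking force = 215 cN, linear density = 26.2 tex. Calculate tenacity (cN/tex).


Formula: Tenacity = Breaking force / Linear density
Tenacity = 215 cN / 26.2 tex
Tenacity = 8.21 cN/tex

8.21 cN/tex


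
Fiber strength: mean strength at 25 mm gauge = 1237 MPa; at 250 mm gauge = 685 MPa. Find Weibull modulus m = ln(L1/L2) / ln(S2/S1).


Formula: m = ln(L1/L2) / ln(S2/S1)
Step 1: ln(L1/L2) = ln(25/250) = -2.30259
Step 2: S2/S1 = 685/1237 = 0.55376
Step 3: ln(S2/S1) = ln(0.55376) = -0.59102
Step 4: m = -2.30259 / -0.59102 = 3.90

3.90 (Weibull m)


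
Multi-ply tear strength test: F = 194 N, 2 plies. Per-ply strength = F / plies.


Formula: Per-ply strength = Total force / Number of plies
Per-ply = 194 N / 2
Per-ply = 97 N

97 N


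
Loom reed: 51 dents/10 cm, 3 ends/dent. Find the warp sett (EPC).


Formula: EPC = (dents per 10 cm * ends per dent) / 10
Step 1: Total ends per 10 cm = 51 * 3 = 153
Step 2: EPC = 153 / 10 = 15.3 ends/cm

15.3 ends/cm


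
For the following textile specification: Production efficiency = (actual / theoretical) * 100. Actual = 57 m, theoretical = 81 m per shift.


Formula: Efficiency% = (Actual output / Theoretical output) * 100
Efficiency% = (57 / 81) * 100
Efficiency% = 0.703704 * 100 = 70.3704% ≈ 70.4%

70.4%


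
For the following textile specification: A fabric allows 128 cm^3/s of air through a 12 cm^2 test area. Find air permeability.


Formula: Air Permeability = Airflow / Test Area
AP = 128 cm^3/s / 12 cm^2
AP = 10.7 cm^3/s/cm^2

10.7 cm^3/s/cm^2


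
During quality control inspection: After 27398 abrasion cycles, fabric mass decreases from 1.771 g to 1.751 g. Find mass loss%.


Formula: Mass loss% = ((m_before - m_after) / m_before) * 100
Step 1: Mass loss = 1.771 - 1.751 = 0.02 g
Step 2: Ratio = 0.02 / 1.771 = 0.0112931
Step 3: Mass loss% = 0.0112931 * 100 = 1.12931% ≈ 1.13%

1.13%


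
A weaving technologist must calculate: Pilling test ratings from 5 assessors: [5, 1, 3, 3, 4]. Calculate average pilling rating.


Formula: Mean = sum / count
Sum = 5 + 1 + 3 + 3 + 4 = 16
Mean = 16 / 5 = 3.2

3.2


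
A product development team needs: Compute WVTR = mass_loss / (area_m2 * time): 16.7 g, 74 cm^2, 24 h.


Formula: WVTR = mass_loss / (area * time)
Step 1: Convert area: 74 cm^2 = 0.0074 m^2
Step 2: WVTR = 16.7 g / (0.0074 m^2 * 24 h)
Step 3: WVTR = 16.7 / 0.1776 = 94.0 g/m^2/h

94.0 g/m^2/h


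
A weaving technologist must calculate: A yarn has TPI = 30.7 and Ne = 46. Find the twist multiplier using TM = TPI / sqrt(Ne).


Formula: TM = TPI / sqrt(Ne)
Step 1: sqrt(Ne) = sqrt(46) = 6.7823
Step 2: TM = 30.7 / 6.7823 = 4.53

4.53 TM


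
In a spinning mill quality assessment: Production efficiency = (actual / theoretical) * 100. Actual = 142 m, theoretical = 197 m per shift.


Formula: Efficiency% = (Actual output / Theoretical output) * 100
Efficiency% = (142 / 197) * 100
Efficiency% = 0.720812 * 100 = 72.0812% ≈ 72.1%

72.1%


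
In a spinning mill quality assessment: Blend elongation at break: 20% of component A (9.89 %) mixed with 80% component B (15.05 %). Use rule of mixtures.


Formula: Blend property = (fraction_A * property_A) + (fraction_B * property_B)
Step 1: Contribution A = 20/100 * 9.89 % = 1.978 %
Step 2: Contribution B = 80/100 * 15.05 % = 12.04 %
Step 3: Blend elongation at break = 1.978 + 12.04 = 14.018 %

14.018 %


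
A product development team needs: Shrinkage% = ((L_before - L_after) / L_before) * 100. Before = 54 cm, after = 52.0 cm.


Formula: Shrinkage% = ((L_before - L_after) / L_before) * 100
Step 1: Shrinkage = 54 - 52.0 = 2.0 cm
Step 2: Shrinkage% = (2.0 / 54) * 100
Step 3: Shrinkage% = 0.037037 * 100 = 3.7037% ≈ 3.7%

3.7%


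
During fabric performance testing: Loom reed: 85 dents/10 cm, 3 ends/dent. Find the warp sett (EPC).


Formula: EPC = (dents per 10 cm * ends per dent) / 10
Step 1: Total ends per 10 cm = 85 * 3 = 255
Step 2: EPC = 255 / 10 = 25.5 ends/cm

25.5 ends/cm


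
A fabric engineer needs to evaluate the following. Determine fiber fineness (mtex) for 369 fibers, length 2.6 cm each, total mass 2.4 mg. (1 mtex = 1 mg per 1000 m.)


Formula: fineness (mtex) = mass (mg) / total length (km) = (mass_mg / total_length_m) * 1000
Step 1: Convert fiber length: 2.6 cm = 0.026 m
Step 2: Total fiber length = 369 * 0.026 = 9.594 m
Step 3: Linear density = 2.4 mg / 9.594 m = 0.2502 mg/m
Step 4: fineness = 0.2502 * 1000 = 250.2 mtex

250.2 mtex


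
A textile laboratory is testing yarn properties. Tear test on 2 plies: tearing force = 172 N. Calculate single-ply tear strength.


Formula: Per-ply strength = Total force / Number of plies
Per-ply = 172 N / 2
Per-ply = 86 N

86 N


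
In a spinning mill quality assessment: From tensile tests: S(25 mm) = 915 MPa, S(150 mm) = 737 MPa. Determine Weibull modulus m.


Formula: m = ln(L1/L2) / ln(S2/S1)
Step 1: ln(L1/L2) = ln(25/150) = -1.79176
Step 2: S2/S1 = 737/915 = 0.80546
Step 3: ln(S2/S1) = ln(0.80546) = -0.21634
Step 4: m = -1.79176 / -0.21634 = 8.28

8.28 (Weibull m)


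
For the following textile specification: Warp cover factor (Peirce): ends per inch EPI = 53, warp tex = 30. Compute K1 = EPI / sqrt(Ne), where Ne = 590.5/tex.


Formula: K1 = EPI / sqrt(Ne), with Ne = 590.5 / tex_warp
Step 1: Ne = 590.5 / 30 = 19.683
Step 2: sqrt(Ne) = sqrt(19.683) = 4.4366
Step 3: K1 = 53 / 4.4366 = 11.9

11.9


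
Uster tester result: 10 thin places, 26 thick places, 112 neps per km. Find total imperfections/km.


Formula: Total = thin places + thick places + neps
Total = 10 + 26 + 112
Total = 148 imperfections/km

148 imperfections/km


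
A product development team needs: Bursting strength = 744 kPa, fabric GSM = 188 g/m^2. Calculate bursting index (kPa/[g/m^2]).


Formula: Bursting Index = Bursting Strength / Fabric GSM
BI = 744 kPa / 188 g/m^2
BI = 3.957 kPa/(g/m^2)

3.957 kPa/(g/m^2)


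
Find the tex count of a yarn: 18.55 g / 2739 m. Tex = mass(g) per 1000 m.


Formula: Tex = (mass_g / length_m) * 1000
Substituting: Tex = (18.55 / 2739) * 1000
Intermediate: 18.55 / 2739 = 0.00677254 g/m
Tex = 0.00677254 * 1000 = 6.77 tex

6.77 tex


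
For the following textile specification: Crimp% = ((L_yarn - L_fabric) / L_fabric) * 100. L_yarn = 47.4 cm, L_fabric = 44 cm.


Formula: Crimp% = ((L_yarn - L_fabric) / L_fabric) * 100
Step 1: Extension = 47.4 - 44 = 3.4 cm
Step 2: Crimp% = (3.4 / 44) * 100
Step 3: Crimp% = 0.077273 * 100 = 7.7273% ≈ 7.7%

7.7%


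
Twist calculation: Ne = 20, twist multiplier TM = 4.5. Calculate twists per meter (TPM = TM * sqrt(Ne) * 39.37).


Formula: TPM = TM * sqrt(Ne) * 39.37
Step 1: sqrt(Ne) = sqrt(20) = 4.4721
Step 2: TM * sqrt(Ne) = 4.5 * 4.4721 = 20.1245
Step 3: TPM = 20.1245 * 39.37 = 792 twists/m

792 twists/m


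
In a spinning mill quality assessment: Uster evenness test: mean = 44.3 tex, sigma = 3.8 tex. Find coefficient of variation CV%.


Formula: CV% = (standard deviation / mean) * 100
Step 1: Ratio = 3.8 / 44.3 = 0.085779
Step 2: CV% = 0.085779 * 100 = 8.5779% ≈ 8.6%

8.6%


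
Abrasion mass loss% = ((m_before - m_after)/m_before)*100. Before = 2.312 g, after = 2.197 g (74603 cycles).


Formula: Mass loss% = ((m_before - m_after) / m_before) * 100
Step 1: Mass loss = 2.312 - 2.197 = 0.115 g
Step 2: Ratio = 0.115 / 2.312 = 0.0497405
Step 3: Mass loss% = 0.0497405 * 100 = 4.97405% ≈ 4.97%

4.97%


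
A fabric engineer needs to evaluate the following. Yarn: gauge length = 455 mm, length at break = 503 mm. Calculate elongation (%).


Formula: Elongation (%) = ((L_break - L0) / L0) * 100
Step 1: Extension = 503 - 455 = 48 mm
Step 2: Elongation = (48 / 455) * 100
Step 3: Elongation = 0.105495 * 100 = 10.5495% ≈ 10.5%

10.5%


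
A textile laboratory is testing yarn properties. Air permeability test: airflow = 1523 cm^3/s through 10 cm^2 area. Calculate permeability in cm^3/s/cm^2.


Formula: Air Permeability = Airflow / Test Area
AP = 1523 cm^3/s / 10 cm^2
AP = 152.3 cm^3/s/cm^2

152.3 cm^3/s/cm^2


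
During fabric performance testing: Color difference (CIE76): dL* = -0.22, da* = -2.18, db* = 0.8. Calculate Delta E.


Formula: Delta E = sqrt(dL*^2 + da*^2 + db*^2)
Step 1: dL*^2 = (-0.22)^2 = 0.0484
Step 2: da*^2 = (-2.18)^2 = 4.7524
Step 3: db*^2 = 0.8^2 = 0.64
Step 4: Sum = 0.0484 + 4.7524 + 0.64 = 5.4408
Step 5: Delta E = sqrt(5.4408) = 2.33

2.33 Delta E


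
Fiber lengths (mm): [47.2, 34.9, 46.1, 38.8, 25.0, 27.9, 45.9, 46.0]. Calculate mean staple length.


Formula: Mean = sum of lengths / count
Sum = 47.2 + 34.9 + 46.1 + 38.8 + 25.0 + 27.9 + 45.9 + 46.0
Sum = 311.8 mm
Mean = 311.8 / 8 = 38.98 mm

38.98 mm


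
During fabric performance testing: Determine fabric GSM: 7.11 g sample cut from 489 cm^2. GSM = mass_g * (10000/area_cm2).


Formula: GSM = mass_g / area_m2
Step 1: Convert area: 489 cm^2 = 489 / 10000 = 0.0489 m^2
Step 2: GSM = 7.11 g / 0.0489 m^2 = 145.4 g/m^2

145.4 g/m^2


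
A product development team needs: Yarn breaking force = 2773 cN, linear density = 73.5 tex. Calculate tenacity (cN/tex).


Formula: Tenacity = Breaking force / Linear density
Tenacity = 2773 cN / 73.5 tex
Tenacity = 37.73 cN/tex

37.73 cN/tex


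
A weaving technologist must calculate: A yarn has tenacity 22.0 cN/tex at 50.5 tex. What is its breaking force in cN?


Formula: Breaking force = Tenacity * Linear density
F = 22.0 cN/tex * 50.5 tex
F = 1111.00 cN

1111.00 cN


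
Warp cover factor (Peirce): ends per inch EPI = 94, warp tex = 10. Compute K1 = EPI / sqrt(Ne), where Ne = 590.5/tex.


Formula: K1 = EPI / sqrt(Ne), with Ne = 590.5 / tex_warp
Step 1: Ne = 590.5 / 10 = 59.05
Step 2: sqrt(Ne) = sqrt(59.05) = 7.6844
Step 3: K1 = 94 / 7.6844 = 12.2

12.2


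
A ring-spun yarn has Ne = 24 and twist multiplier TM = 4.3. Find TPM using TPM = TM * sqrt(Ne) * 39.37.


Formula: TPM = TM * sqrt(Ne) * 39.37
Step 1: sqrt(Ne) = sqrt(24) = 4.899
Step 2: TM * sqrt(Ne) = 4.3 * 4.899 = 21.0657
Step 3: TPM = 21.0657 * 39.37 = 829 twists/m

829 twists/m


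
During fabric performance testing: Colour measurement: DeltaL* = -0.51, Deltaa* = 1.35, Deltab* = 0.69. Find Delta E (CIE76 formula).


Formula: Delta E = sqrt(dL*^2 + da*^2 + db*^2)
Step 1: dL*^2 = (-0.51)^2 = 0.2601
Step 2: da*^2 = 1.35^2 = 1.8225
Step 3: db*^2 = 0.69^2 = 0.4761
Step 4: Sum = 0.2601 + 1.8225 + 0.4761 = 2.5587
Step 5: Delta E = sqrt(2.5587) = 1.6

1.6 Delta E


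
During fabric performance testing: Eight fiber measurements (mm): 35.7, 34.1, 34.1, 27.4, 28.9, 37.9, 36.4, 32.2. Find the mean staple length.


Formula: Mean = sum of lengths / count
Sum = 35.7 + 34.1 + 34.1 + 27.4 + 28.9 + 37.9 + 36.4 + 32.2
Sum = 266.7 mm
Mean = 266.7 / 8 = 33.34 mm

33.34 mm


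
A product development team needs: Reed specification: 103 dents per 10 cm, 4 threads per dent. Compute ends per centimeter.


Formula: EPC = (dents per 10 cm * ends per dent) / 10
Step 1: Total ends per 10 cm = 103 * 4 = 412
Step 2: EPC = 412 / 10 = 41.2 ends/cm

41.2 ends/cm


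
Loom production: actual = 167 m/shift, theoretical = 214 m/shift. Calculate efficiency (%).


Formula: Efficiency% = (Actual output / Theoretical output) * 100
Efficiency% = (167 / 214) * 100
Efficiency% = 0.780374 * 100 = 78.0374% ≈ 78.0%

78.0%


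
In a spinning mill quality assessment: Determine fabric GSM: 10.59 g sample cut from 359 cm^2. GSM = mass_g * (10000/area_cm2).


Formula: GSM = mass_g / area_m2
Step 1: Convert area: 359 cm^2 = 359 / 10000 = 0.0359 m^2
Step 2: GSM = 10.59 g / 0.0359 m^2 = 295.0 g/m^2

295.0 g/m^2


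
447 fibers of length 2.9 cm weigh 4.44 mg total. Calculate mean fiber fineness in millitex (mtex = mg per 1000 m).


Formula: fineness (mtex) = mass (mg) / total length (km) = (mass_mg / total_length_m) * 1000
Step 1: Convert fiber length: 2.9 cm = 0.029 m
Step 2: Total fiber length = 447 * 0.029 = 12.963 m
Step 3: Linear density = 4.44 mg / 12.963 m = 0.3425 mg/m
Step 4: fineness = 0.3425 * 1000 = 342.5 mtex

342.5 mtex


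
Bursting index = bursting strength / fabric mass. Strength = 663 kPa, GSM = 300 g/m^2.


Formula: Bursting Index = Bursting Strength / Fabric GSM
BI = 663 kPa / 300 g/m^2
BI = 2.210 kPa/(g/m^2)

2.210 kPa/(g/m^2)


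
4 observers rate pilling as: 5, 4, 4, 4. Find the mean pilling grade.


Formula: Mean = sum / count
Sum = 5 + 4 + 4 + 4 = 17
Mean = 17 / 4 = 4.3

4.3


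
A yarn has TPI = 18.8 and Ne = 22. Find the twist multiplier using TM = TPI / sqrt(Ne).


Formula: TM = TPI / sqrt(Ne)
Step 1: sqrt(Ne) = sqrt(22) = 4.6904
Step 2: TM = 18.8 / 4.6904 = 4.01

4.01 TM


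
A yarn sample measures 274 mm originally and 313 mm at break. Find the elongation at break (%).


Formula: Elongation (%) = ((L_break - L0) / L0) * 100
Step 1: Extension = 313 - 274 = 39 mm
Step 2: Elongation = (39 / 274) * 100
Step 3: Elongation = 0.142336 * 100 = 14.2336% ≈ 14.2%

14.2%


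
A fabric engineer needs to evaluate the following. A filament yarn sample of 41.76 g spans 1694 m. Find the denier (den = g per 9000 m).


Formula: den = (mass_g / length_m) * 9000
Substituting: den = (41.76 / 1694) * 9000
Intermediate: 41.76 / 1694 = 0.02465171 g/m
den = 0.02465171 * 9000 = 221.9 denier

221.9 denier


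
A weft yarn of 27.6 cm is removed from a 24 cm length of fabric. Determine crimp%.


Formula: Crimp% = ((L_yarn - L_fabric) / L_fabric) * 100
Step 1: Extension = 27.6 - 24 = 3.6 cm
Step 2: Crimp% = (3.6 / 24) * 100
Step 3: Crimp% = 0.15 * 100 = 15.0%

15.0%


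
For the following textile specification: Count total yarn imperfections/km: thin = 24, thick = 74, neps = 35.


Formula: Total = thin places + thick places + neps
Total = 24 + 74 + 35
Total = 133 imperfections/km

133 imperfections/km


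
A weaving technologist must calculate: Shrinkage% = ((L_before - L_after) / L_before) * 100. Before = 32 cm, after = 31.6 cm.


Formula: Shrinkage% = ((L_before - L_after) / L_before) * 100
Step 1: Shrinkage = 32 - 31.6 = 0.4 cm
Step 2: Shrinkage% = (0.4 / 32) * 100
Step 3: Shrinkage% = 0.0125 * 100 = 1.25% ≈ 1.3%

1.3%


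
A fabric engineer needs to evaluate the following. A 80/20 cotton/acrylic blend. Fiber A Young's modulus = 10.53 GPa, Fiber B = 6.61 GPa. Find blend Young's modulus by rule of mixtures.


Formula: Blend property = (fraction_A * property_A) + (fraction_B * property_B)
Step 1: Contribution A = 80/100 * 10.53 GPa = 8.424 GPa
Step 2: Contribution B = 20/100 * 6.61 GPa = 1.322 GPa
Step 3: Blend Young's modulus = 8.424 + 1.322 = 9.746 GPa

9.746 GPa


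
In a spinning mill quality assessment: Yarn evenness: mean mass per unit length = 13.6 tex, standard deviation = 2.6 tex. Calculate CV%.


Formula: CV% = (standard deviation / mean) * 100
Step 1: Ratio = 2.6 / 13.6 = 0.191176
Step 2: CV% = 0.191176 * 100 = 19.1176% ≈ 19.1%

19.1%


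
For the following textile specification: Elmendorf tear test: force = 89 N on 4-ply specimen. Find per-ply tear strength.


Formula: Per-ply strength = Total force / Number of plies
Per-ply = 89 N / 4
Per-ply = 22.25 N

22.25 N


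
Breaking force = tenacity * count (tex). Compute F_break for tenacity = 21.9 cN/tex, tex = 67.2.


Formula: Breaking force = Tenacity * Linear density
F = 21.9 cN/tex * 67.2 tex
F = 1471.68 cN

1471.68 cN


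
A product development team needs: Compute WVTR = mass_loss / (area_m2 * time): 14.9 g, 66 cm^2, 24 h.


Formula: WVTR = mass_loss / (area * time)
Step 1: Convert area: 66 cm^2 = 0.0066 m^2
Step 2: WVTR = 14.9 g / (0.0066 m^2 * 24 h)
Step 3: WVTR = 14.9 / 0.1584 = 94.1 g/m^2/h

94.1 g/m^2/h


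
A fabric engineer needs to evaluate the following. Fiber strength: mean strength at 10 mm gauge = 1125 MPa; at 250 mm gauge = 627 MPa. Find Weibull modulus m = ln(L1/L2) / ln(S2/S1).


Formula: m = ln(L1/L2) / ln(S2/S1)
Step 1: ln(L1/L2) = ln(10/250) = -3.21888
Step 2: S2/S1 = 627/1125 = 0.55733
Step 3: ln(S2/S1) = ln(0.55733) = -0.58460
Step 4: m = -3.21888 / -0.58460 = 5.51

5.51 (Weibull m)


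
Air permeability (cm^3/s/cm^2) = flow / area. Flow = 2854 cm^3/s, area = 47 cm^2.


Formula: Air Permeability = Airflow / Test Area
AP = 2854 cm^3/s / 47 cm^2
AP = 60.7 cm^3/s/cm^2

60.7 cm^3/s/cm^2


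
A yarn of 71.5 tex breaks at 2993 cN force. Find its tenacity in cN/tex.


Formula: Tenacity = Breaking force / Linear density
Tenacity = 2993 cN / 71.5 tex
Tenacity = 41.86 cN/tex

41.86 cN/tex


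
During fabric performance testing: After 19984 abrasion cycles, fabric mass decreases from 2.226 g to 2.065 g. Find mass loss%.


Formula: Mass loss% = ((m_before - m_after) / m_before) * 100
Step 1: Mass loss = 2.226 - 2.065 = 0.161 g
Step 2: Ratio = 0.161 / 2.226 = 0.072327
Step 3: Mass loss% = 0.072327 * 100 = 7.2327% ≈ 7.23%

7.23%


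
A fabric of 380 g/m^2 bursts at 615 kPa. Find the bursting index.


Formula: Bursting Index = Bursting Strength / Fabric GSM
BI = 615 kPa / 380 g/m^2
BI = 1.618 kPa/(g/m^2)

1.618 kPa/(g/m^2)


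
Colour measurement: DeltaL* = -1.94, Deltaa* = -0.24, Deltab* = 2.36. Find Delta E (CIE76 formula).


Formula: Delta E = sqrt(dL*^2 + da*^2 + db*^2)
Step 1: dL*^2 = (-1.94)^2 = 3.7636
Step 2: da*^2 = (-0.24)^2 = 0.0576
Step 3: db*^2 = 2.36^2 = 5.5696
Step 4: Sum = 3.7636 + 0.0576 + 5.5696 = 9.3908
Step 5: Delta E = sqrt(9.3908) = 3.06

3.06 Delta E


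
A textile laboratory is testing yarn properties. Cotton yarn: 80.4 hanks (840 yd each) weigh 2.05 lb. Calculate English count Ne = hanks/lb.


Formula: Ne = hanks / mass_lb
Substituting: Ne = 80.4 / 2.05
Ne = 39.2

39.2 Ne


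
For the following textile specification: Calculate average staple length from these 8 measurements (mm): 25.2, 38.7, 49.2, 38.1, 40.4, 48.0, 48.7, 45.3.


Formula: Mean = sum of lengths / count
Sum = 25.2 + 38.7 + 49.2 + 38.1 + 40.4 + 48.0 + 48.7 + 45.3
Sum = 333.6 mm
Mean = 333.6 / 8 = 41.70 mm

41.70 mm


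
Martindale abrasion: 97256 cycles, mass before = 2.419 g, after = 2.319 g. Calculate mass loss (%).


Formula: Mass loss% = ((m_before - m_after) / m_before) * 100
Step 1: Mass loss = 2.419 - 2.319 = 0.1 g
Step 2: Ratio = 0.1 / 2.419 = 0.0413394
Step 3: Mass loss% = 0.0413394 * 100 = 4.13394% ≈ 4.13%

4.13%


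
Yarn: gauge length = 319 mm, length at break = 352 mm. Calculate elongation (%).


Formula: Elongation (%) = ((L_break - L0) / L0) * 100
Step 1: Extension = 352 - 319 = 33 mm
Step 2: Elongation = (33 / 319) * 100
Step 3: Elongation = 0.103448 * 100 = 10.3448% ≈ 10.3%

10.3%


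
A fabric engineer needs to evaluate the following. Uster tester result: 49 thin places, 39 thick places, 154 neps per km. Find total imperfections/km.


Formula: Total = thin places + thick places + neps
Total = 49 + 39 + 154
Total = 242 imperfections/km

242 imperfections/km


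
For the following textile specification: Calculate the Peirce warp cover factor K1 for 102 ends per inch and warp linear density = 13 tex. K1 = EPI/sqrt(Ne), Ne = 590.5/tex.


Formula: K1 = EPI / sqrt(Ne), with Ne = 590.5 / tex_warp
Step 1: Ne = 590.5 / 13 = 45.423
Step 2: sqrt(Ne) = sqrt(45.423) = 6.7397
Step 3: K1 = 102 / 6.7397 = 15.1

15.1


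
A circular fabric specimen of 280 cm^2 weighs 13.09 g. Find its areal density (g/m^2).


Formula: GSM = mass_g / area_m2
Step 1: Convert area: 280 cm^2 = 280 / 10000 = 0.028 m^2
Step 2: GSM = 13.09 g / 0.028 m^2 = 467.5 g/m^2

467.5 g/m^2


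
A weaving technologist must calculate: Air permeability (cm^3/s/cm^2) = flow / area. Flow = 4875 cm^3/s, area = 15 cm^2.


Formula: Air Permeability = Airflow / Test Area
AP = 4875 cm^3/s / 15 cm^2
AP = 325.0 cm^3/s/cm^2

325.0 cm^3/s/cm^2


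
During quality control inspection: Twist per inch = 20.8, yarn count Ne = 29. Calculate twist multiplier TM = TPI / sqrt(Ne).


Formula: TM = TPI / sqrt(Ne)
Step 1: sqrt(Ne) = sqrt(29) = 5.3852
Step 2: TM = 20.8 / 5.3852 = 3.86

3.86 TM


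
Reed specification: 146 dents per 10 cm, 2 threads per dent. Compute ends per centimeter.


Formula: EPC = (dents per 10 cm * ends per dent) / 10
Step 1: Total ends per 10 cm = 146 * 2 = 292
Step 2: EPC = 292 / 10 = 29.2 ends/cm

29.2 ends/cm


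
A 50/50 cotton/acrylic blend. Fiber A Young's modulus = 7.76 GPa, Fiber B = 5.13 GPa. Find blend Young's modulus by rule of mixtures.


Formula: Blend property = (fraction_A * property_A) + (fraction_B * property_B)
Step 1: Contribution A = 50/100 * 7.76 GPa = 3.88 GPa
Step 2: Contribution B = 50/100 * 5.13 GPa = 2.565 GPa
Step 3: Blend Young's modulus = 3.88 + 2.565 = 6.445 GPa

6.445 GPa


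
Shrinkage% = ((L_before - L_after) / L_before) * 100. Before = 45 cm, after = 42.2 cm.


Formula: Shrinkage% = ((L_before - L_after) / L_before) * 100
Step 1: Shrinkage = 45 - 42.2 = 2.8 cm
Step 2: Shrinkage% = (2.8 / 45) * 100
Step 3: Shrinkage% = 0.062222 * 100 = 6.2222% ≈ 6.2%

6.2%
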